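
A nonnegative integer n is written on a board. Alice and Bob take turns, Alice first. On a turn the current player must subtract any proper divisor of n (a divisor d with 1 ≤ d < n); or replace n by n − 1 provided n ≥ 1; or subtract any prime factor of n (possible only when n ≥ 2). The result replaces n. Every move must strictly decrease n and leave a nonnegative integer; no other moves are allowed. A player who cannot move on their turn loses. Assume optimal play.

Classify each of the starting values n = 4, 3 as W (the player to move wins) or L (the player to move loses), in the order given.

4: L, 3: W

Positions with no move are L. A position that does have a move is losing for the player to move precisely when every available move leads to a winning position for the opponent. Fill in the labels:
n=0: no move → L
n=1: W (go to 0, an L position)
n=2: W (go to 0, an L position)
n=3: W (go to 0, an L position)
n=4: L (options 2(W), 3(W) are all W)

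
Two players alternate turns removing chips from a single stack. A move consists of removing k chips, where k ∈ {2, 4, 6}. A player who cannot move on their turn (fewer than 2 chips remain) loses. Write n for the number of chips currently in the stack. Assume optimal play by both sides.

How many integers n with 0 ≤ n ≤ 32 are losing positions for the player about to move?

Compute win/loss labels from the base case upward. A position with no move is L. Any other position is W if it can reach an L in one move, else L.
n=0: no move → L
n=1: no move → L
n=2: can move to 0, which is L ⇒ W
n=3: can move to 1, which is L ⇒ W
n=4: can move to 0, which is L ⇒ W
n=5: can move to 1, which is L ⇒ W
n=6: can move to 0, which is L ⇒ W
n=7: can move to 1, which is L ⇒ W
n=8: moves to 6(W), 4(W), 2(W); every one is W ⇒ L
n=9: moves to 7(W), 5(W), 3(W); every one is W ⇒ L
n=10: can move to 8, which is L ⇒ W
n=11: can move to 9, which is L ⇒ W
n=12: can move to 8, which is L ⇒ W
n=13: can move to 9, which is L ⇒ W
n=14: can move to 8, which is L ⇒ W
n=15: can move to 9, which is L ⇒ W
n=16: moves to 14(W), 12(W), 10(W); every one is W ⇒ L
n=17: moves to 15(W), 13(W), 11(W); every one is W ⇒ L
n=18: can move to 16, which is L ⇒ W
n=19: can move to 17, which is L ⇒ W
n=20: can move to 16, which is L ⇒ W
n=21: can move to 17, which is L ⇒ W
n=22: can move to 16, which is L ⇒ W
n=23: can move to 17, which is L ⇒ W
n=24: moves to 22(W), 20(W), 18(W); every one is W ⇒ L
n=25: moves to 23(W), 21(W), 19(W); every one is W ⇒ L
n=26: can move to 24, which is L ⇒ W
n=27: can move to 25, which is L ⇒ W
n=28: can move to 24, which is L ⇒ W
n=29: can move to 25, which is L ⇒ W
n=30: can move to 24, which is L ⇒ W
n=31: can move to 25, which is L ⇒ W
n=32: moves to 30(W), 28(W), 26(W); every one is W ⇒ L
L entries with 0 ≤ n ≤ 32: n = 0, 1, 8, 9, 16, 17, 24, 25, 32; that makes 9.

9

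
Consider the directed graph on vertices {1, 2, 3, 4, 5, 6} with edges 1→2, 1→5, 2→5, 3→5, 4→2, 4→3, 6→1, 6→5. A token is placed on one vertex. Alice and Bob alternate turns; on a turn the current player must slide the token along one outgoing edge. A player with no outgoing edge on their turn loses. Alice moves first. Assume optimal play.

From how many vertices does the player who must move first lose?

Classify positions by backward induction: terminal positions (no move available) are L. From any other position, the mover wins iff some move reaches an L.
Every edge goes from a vertex to one that appears earlier in the order 5, 3, 2, 4, 1, 6, so processing vertices in that order labels each vertex after all of its successors.
5: no outgoing edge → L
3: can move to 5, which is L ⇒ W
2: can move to 5, which is L ⇒ W
4: moves to 2(W), 3(W); every one is W ⇒ L
1: can move to 5, which is L ⇒ W
6: can move to 5, which is L ⇒ W
The L vertices are 4, 5; that is 2 in all.

2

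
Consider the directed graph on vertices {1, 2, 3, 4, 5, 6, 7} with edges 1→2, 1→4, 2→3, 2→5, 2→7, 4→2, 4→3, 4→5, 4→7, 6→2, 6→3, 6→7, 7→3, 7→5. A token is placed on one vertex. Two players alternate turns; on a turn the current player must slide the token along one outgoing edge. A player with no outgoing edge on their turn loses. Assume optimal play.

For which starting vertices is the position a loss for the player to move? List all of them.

Build the W/L table. Terminal = L. A non-terminal position is W if it has a move to some L; otherwise it is L.
Every edge goes from a vertex to one that appears earlier in the order 5, 3, 7, 2, 6, 4, 1, so processing vertices in that order labels each vertex after all of its successors.
5: no outgoing edge → L
3: no outgoing edge → L
7: →3(L), so W
2: →3(L), so W
6: →3(L), so W
4: →3(L), so W
1: →4(W), 2(W) — all W, so L
The losing starting vertices are exactly the entries labelled L in this table (3 of them).

1, 3, 5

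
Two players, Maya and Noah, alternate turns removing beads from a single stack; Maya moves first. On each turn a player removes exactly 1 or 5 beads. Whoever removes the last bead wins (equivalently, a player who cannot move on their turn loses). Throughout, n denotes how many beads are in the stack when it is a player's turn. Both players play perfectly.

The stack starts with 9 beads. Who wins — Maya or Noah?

Classify positions by backward induction: terminal positions (no move available) are L. From any other position, the mover wins iff some move reaches an L.
n=0: no move → L
n=1: →0(L), so W
n=2: →1(W) only, which is W, so L
n=3: →2(L), so W
n=4: →3(W) only, which is W, so L
n=5: →4(L), so W
n=6: →5(W), 1(W) — all W, so L
n=7: →6(L), so W
n=8: →7(W), 3(W) — all W, so L
n=9: →8(L), so W
The starting position 9 is W: Maya should remove 1, leaving 8, handing over an L position.

Maya wins.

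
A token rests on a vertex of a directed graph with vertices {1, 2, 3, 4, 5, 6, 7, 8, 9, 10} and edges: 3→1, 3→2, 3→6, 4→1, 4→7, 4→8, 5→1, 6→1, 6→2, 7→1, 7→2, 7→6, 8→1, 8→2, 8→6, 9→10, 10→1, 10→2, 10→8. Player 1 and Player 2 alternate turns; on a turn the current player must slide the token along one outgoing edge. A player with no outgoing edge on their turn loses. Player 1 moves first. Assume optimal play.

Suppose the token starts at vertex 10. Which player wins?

Player 1 wins.

Label each position W (a win for the player to move) or L (a loss). A position with no legal move is L; any other position is W exactly when some move reaches an L, and L when every move reaches a W.
Every edge goes from a vertex to one that appears earlier in the order 2, 1, 6, 3, 7, 8, 4, 10, 9, 5, so processing vertices in that order labels each vertex after all of its successors.
2: no outgoing edge → L
1: no outgoing edge → L
6: can move to 1, which is L ⇒ W
3: can move to 1, which is L ⇒ W
7: can move to 1, which is L ⇒ W
8: can move to 1, which is L ⇒ W
4: can move to 1, which is L ⇒ W
10: can move to 1, which is L ⇒ W
9: the only move is to 10(W), a W ⇒ L
5: can move to 1, which is L ⇒ W
The starting position 10 is W: Player 1 should move to 1, handing over an L position.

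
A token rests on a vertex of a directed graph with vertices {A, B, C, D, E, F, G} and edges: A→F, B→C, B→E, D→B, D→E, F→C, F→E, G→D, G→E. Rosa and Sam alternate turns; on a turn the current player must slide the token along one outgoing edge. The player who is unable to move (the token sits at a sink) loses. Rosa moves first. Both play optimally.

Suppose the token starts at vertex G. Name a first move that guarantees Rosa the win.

Move to E.

Work bottom-up. With no move the player to move loses. Otherwise the position is W if at least one move leads to an L position for the opponent, and L if every move leads to a W.
Every edge goes from a vertex to one that appears earlier in the order C, E, F, B, D, G, A, so processing vertices in that order labels each vertex after all of its successors.
C: no outgoing edge → L
E: no outgoing edge → L
F: can move to E, which is L ⇒ W
B: can move to E, which is L ⇒ W
D: can move to E, which is L ⇒ W
G: can move to E, which is L ⇒ W
A: the only move is to F(W), a W ⇒ L
From G, the L positions reachable in one move are: E.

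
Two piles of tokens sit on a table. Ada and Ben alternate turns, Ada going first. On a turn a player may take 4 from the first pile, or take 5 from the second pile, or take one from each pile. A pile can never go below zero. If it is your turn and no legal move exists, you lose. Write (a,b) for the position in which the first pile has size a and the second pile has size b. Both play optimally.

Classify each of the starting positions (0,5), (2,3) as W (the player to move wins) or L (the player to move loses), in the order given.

Label each position W (a win for the player to move) or L (a loss). A position with no legal move is L; any other position is W exactly when some move reaches an L, and L when every move reaches a W.
No move ever increases a pile, so every position that can arise here has a ≤ 2 and b ≤ 5; it is enough to label the cells with 0 ≤ a ≤ 2 and 0 ≤ b ≤ 5.
Every move lowers a or b (never raises either), so fill the grid row by row in increasing a, and left to right within a row: each cell's successors are then already labelled.
      b=0  b=1  b=2  b=3  b=4  b=5
a=0:    L    L    L    L    L    W
a=1:    L    W    W    W    W    W
a=2:    L    W    L    L    L    W
Cells with no legal move (terminal, hence L): (0,0), (0,1), (0,2), (0,3), (0,4), (1,0), (2,0).
The remaining L cells, each justified by listing all of its moves:
(2,2): →(1,1)(W) only, which is W, so L
(2,3): →(1,2)(W) only, which is W, so L
(2,4): →(1,3)(W) only, which is W, so L
Every other cell has at least one move into one of the L cells above, so it is W.
(0,5): the move to (0,0) reaches an L cell, so W
(2,3): one of the L cells justified above, so L

(0,5): W, (2,3): L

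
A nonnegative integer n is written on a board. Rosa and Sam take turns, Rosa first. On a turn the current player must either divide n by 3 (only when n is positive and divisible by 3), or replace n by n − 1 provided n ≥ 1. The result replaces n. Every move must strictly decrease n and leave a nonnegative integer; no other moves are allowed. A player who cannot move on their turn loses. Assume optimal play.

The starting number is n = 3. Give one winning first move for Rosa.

Build the W/L table. Terminal = L. A non-terminal position is W if it has a move to some L; otherwise it is L.
n=0: no move → L
n=1: reaches L-position 0 → W
n=2: only reaches 1(W), which is W → L
n=3: reaches L-position 2 → W
From 3, the L positions reachable in one move are: 2.

Move to 2.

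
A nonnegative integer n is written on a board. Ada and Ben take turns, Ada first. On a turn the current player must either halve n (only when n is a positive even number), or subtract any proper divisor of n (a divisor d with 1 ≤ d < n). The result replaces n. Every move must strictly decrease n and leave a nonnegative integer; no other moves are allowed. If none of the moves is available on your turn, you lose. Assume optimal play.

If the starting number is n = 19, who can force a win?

Ben wins.

Label each position W (a win for the player to move) or L (a loss). A position with no legal move is L; any other position is W exactly when some move reaches an L, and L when every move reaches a W.
n=0: no move → L
n=1: no move → L
n=2: reaches L-position 1 → W
n=3: only reaches 2(W), which is W → L
n=4: reaches L-position 3 → W
n=5: only reaches 4(W), which is W → L
n=6: reaches L-position 3 → W
n=7: only reaches 6(W), which is W → L
n=8: reaches L-position 7 → W
n=9: only reaches 6(W), 8(W), all W → L
n=10: reaches L-position 5 → W
n=11: only reaches 10(W), which is W → L
n=12: reaches L-position 9 → W
n=13: only reaches 12(W), which is W → L
n=14: reaches L-position 7 → W
n=15: only reaches 10(W), 12(W), 14(W), all W → L
n=16: reaches L-position 15 → W
n=17: only reaches 16(W), which is W → L
n=18: reaches L-position 9 → W
n=19: only reaches 18(W), which is W → L
Every move from 19 reaches a W position, so the mover loses.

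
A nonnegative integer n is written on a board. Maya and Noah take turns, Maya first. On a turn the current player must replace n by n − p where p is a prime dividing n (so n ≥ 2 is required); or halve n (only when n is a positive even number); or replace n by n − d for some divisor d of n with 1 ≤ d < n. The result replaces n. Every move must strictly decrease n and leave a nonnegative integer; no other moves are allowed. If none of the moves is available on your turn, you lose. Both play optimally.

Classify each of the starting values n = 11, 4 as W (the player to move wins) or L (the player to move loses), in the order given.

11: W, 4: L

Build the W/L table. Terminal = L. A non-terminal position is W if it has a move to some L; otherwise it is L.
n=0: no move → L
n=1: no move → L
n=2: can move to 0, which is L ⇒ W
n=3: can move to 0, which is L ⇒ W
n=4: moves to 2(W), 3(W); every one is W ⇒ L
n=5: can move to 0, which is L ⇒ W
n=6: can move to 4, which is L ⇒ W
n=7: can move to 0, which is L ⇒ W
n=8: can move to 4, which is L ⇒ W
n=9: moves to 6(W), 8(W); every one is W ⇒ L
n=10: can move to 9, which is L ⇒ W
n=11: can move to 0, which is L ⇒ W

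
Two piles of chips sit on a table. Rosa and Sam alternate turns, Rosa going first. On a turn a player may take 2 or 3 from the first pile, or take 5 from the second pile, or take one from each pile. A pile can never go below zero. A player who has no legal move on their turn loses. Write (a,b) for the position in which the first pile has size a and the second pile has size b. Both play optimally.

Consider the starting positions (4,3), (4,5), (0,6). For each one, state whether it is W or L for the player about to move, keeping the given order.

(4,3): L, (4,5): W, (0,6): W

Compute win/loss labels from the base case upward. A position with no move is L. Any other position is W if it can reach an L in one move, else L.
No move ever increases a pile, so every position that can arise here has a ≤ 4 and b ≤ 6; it is enough to label the cells with 0 ≤ a ≤ 4 and 0 ≤ b ≤ 6.
Every move lowers a or b (never raises either), so fill the grid row by row in increasing a, and left to right within a row: each cell's successors are then already labelled.
      b=0  b=1  b=2  b=3  b=4  b=5  b=6
a=0:    L    L    L    L    L    W    W
a=1:    L    W    W    W    W    W    L
a=2:    W    W    W    W    W    L    L
a=3:    W    W    W    W    W    L    W
a=4:    W    L    L    L    L    W    W
Cells with no legal move (terminal, hence L): (0,0), (0,1), (0,2), (0,3), (0,4), (1,0).
The remaining L cells, each justified by listing all of its moves:
(1,6): L (options (1,1)(W), (0,5)(W) are all W)
(2,5): L (options (0,5)(W), (2,0)(W), (1,4)(W) are all W)
(2,6): L (options (0,6)(W), (2,1)(W), (1,5)(W) are all W)
(3,5): L (options (1,5)(W), (0,5)(W), (3,0)(W), (2,4)(W) are all W)
(4,1): L (options (2,1)(W), (1,1)(W), (3,0)(W) are all W)
(4,2): L (options (2,2)(W), (1,2)(W), (3,1)(W) are all W)
(4,3): L (options (2,3)(W), (1,3)(W), (3,2)(W) are all W)
(4,4): L (options (2,4)(W), (1,4)(W), (3,3)(W) are all W)
Every other cell has at least one move into one of the L cells above, so it is W.
(4,3): one of the L cells justified above, so L
(4,5): the move to (2,5) reaches an L cell, so W
(0,6): the move to (0,1) reaches an L cell, so W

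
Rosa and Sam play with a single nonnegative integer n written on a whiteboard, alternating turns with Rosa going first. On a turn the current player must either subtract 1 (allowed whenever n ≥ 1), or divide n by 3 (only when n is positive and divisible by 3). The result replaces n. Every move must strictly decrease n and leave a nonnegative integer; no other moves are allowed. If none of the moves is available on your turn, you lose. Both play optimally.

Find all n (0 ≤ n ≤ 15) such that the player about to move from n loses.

0, 2, 4, 7, 9, 11, 13, 15

Work bottom-up. With no move the player to move loses. Otherwise the position is W if at least one move leads to an L position for the opponent, and L if every move leads to a W.
n=0: no move → L
n=1: reaches L-position 0 → W
n=2: only reaches 1(W), which is W → L
n=3: reaches L-position 2 → W
n=4: only reaches 3(W), which is W → L
n=5: reaches L-position 4 → W
n=6: reaches L-position 2 → W
n=7: only reaches 6(W), which is W → L
n=8: reaches L-position 7 → W
n=9: only reaches 3(W), 8(W), all W → L
n=10: reaches L-position 9 → W
n=11: only reaches 10(W), which is W → L
n=12: reaches L-position 4 → W
n=13: only reaches 12(W), which is W → L
n=14: reaches L-position 13 → W
n=15: only reaches 5(W), 14(W), all W → L
Reading off the rows marked L gives the requested list; there are 8 such values of n.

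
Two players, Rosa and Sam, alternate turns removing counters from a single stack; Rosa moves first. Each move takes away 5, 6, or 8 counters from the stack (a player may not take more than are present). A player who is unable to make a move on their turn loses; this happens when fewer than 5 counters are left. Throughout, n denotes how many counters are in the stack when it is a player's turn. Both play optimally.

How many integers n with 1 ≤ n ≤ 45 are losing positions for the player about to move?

19

Positions with no move are L. A position that does have a move is losing for the player to move precisely when every available move leads to a winning position for the opponent. Fill in the labels:
n=0: no move → L
n=1: no move → L
n=2: no move → L
n=3: no move → L
n=4: no move → L
n=5: W (go to 0, an L position)
n=6: W (go to 1, an L position)
n=7: W (go to 2, an L position)
n=8: W (go to 3, an L position)
n=9: W (go to 4, an L position)
n=10: W (go to 4, an L position)
n=11: W (go to 3, an L position)
n=12: W (go to 4, an L position)
n=13: L (options 8(W), 7(W), 5(W) are all W)
n=14: L (options 9(W), 8(W), 6(W) are all W)
n=15: L (options 10(W), 9(W), 7(W) are all W)
n=16: L (options 11(W), 10(W), 8(W) are all W)
n=17: L (options 12(W), 11(W), 9(W) are all W)
n=18: W (go to 13, an L position)
n=19: W (go to 14, an L position)
n=20: W (go to 15, an L position)
n=21: W (go to 16, an L position)
n=22: W (go to 17, an L position)
n=23: W (go to 17, an L position)
n=24: W (go to 16, an L position)
n=25: W (go to 17, an L position)
n=26: L (options 21(W), 20(W), 18(W) are all W)
n=27: L (options 22(W), 21(W), 19(W) are all W)
n=28: L (options 23(W), 22(W), 20(W) are all W)
n=29: L (options 24(W), 23(W), 21(W) are all W)
n=30: L (options 25(W), 24(W), 22(W) are all W)
n=31: W (go to 26, an L position)
n=32: W (go to 27, an L position)
n=33: W (go to 28, an L position)
n=34: W (go to 29, an L position)
n=35: W (go to 30, an L position)
n=36: W (go to 30, an L position)
n=37: W (go to 29, an L position)
n=38: W (go to 30, an L position)
n=39: L (options 34(W), 33(W), 31(W) are all W)
n=40: L (options 35(W), 34(W), 32(W) are all W)
n=41: L (options 36(W), 35(W), 33(W) are all W)
n=42: L (options 37(W), 36(W), 34(W) are all W)
n=43: L (options 38(W), 37(W), 35(W) are all W)
n=44: W (go to 39, an L position)
n=45: W (go to 40, an L position)
L entries with 1 ≤ n ≤ 45 (n=0 is outside the asked range and is not counted): n = 1, 2, 3, 4, 13, 14, 15, 16, 17, 26, 27, 28, 29, 30, 39, 40, 41, 42, 43; that makes 19.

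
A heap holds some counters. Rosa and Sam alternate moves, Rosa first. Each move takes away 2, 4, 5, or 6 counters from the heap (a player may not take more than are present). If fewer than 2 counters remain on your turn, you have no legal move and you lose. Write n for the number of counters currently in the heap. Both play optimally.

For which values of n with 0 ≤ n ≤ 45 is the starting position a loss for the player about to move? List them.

Use the standard recursion: the mover loses at a terminal position; elsewhere, the mover wins exactly when some move hands the opponent an L position.
n=0: no move → L
n=1: no move → L
n=2: W (go to 0, an L position)
n=3: W (go to 1, an L position)
n=4: W (go to 0, an L position)
n=5: W (go to 1, an L position)
n=6: W (go to 1, an L position)
n=7: W (go to 1, an L position)
n=8: L (options 6(W), 4(W), 3(W), 2(W) are all W)
n=9: L (options 7(W), 5(W), 4(W), 3(W) are all W)
n=10: W (go to 8, an L position)
n=11: W (go to 9, an L position)
n=12: W (go to 8, an L position)
n=13: W (go to 9, an L position)
n=14: W (go to 9, an L position)
n=15: W (go to 9, an L position)
n=16: L (options 14(W), 12(W), 11(W), 10(W) are all W)
n=17: L (options 15(W), 13(W), 12(W), 11(W) are all W)
n=18: W (go to 16, an L position)
n=19: W (go to 17, an L position)
n=20: W (go to 16, an L position)
n=21: W (go to 17, an L position)
n=22: W (go to 17, an L position)
n=23: W (go to 17, an L position)
n=24: L (options 22(W), 20(W), 19(W), 18(W) are all W)
n=25: L (options 23(W), 21(W), 20(W), 19(W) are all W)
n=26: W (go to 24, an L position)
n=27: W (go to 25, an L position)
n=28: W (go to 24, an L position)
n=29: W (go to 25, an L position)
n=30: W (go to 25, an L position)
n=31: W (go to 25, an L position)
n=32: L (options 30(W), 28(W), 27(W), 26(W) are all W)
n=33: L (options 31(W), 29(W), 28(W), 27(W) are all W)
n=34: W (go to 32, an L position)
n=35: W (go to 33, an L position)
n=36: W (go to 32, an L position)
n=37: W (go to 33, an L position)
n=38: W (go to 33, an L position)
n=39: W (go to 33, an L position)
n=40: L (options 38(W), 36(W), 35(W), 34(W) are all W)
n=41: L (options 39(W), 37(W), 36(W), 35(W) are all W)
n=42: W (go to 40, an L position)
n=43: W (go to 41, an L position)
n=44: W (go to 40, an L position)
n=45: W (go to 41, an L position)
The losing starting values of n are exactly the entries labelled L in this table (12 of them).

0, 1, 8, 9, 16, 17, 24, 25, 32, 33, 40, 41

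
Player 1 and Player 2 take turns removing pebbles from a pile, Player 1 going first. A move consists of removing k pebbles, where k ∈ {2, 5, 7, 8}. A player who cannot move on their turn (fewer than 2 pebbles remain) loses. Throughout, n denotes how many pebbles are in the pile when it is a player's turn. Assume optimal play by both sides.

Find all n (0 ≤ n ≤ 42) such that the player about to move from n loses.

Classify positions by backward induction: terminal positions (no move available) are L. From any other position, the mover wins iff some move reaches an L.
n=0: no move → L
n=1: no move → L
n=2: reaches L-position 0 → W
n=3: reaches L-position 1 → W
n=4: only reaches 2(W), which is W → L
n=5: reaches L-position 0 → W
n=6: reaches L-position 4 → W
n=7: reaches L-position 0 → W
n=8: reaches L-position 1 → W
n=9: reaches L-position 4 → W
n=10: only reaches 8(W), 5(W), 3(W), 2(W), all W → L
n=11: reaches L-position 4 → W
n=12: reaches L-position 10 → W
n=13: only reaches 11(W), 8(W), 6(W), 5(W), all W → L
n=14: only reaches 12(W), 9(W), 7(W), 6(W), all W → L
n=15: reaches L-position 13 → W
n=16: reaches L-position 14 → W
n=17: reaches L-position 10 → W
n=18: reaches L-position 13 → W
n=19: reaches L-position 14 → W
n=20: reaches L-position 13 → W
n=21: reaches L-position 14 → W
n=22: reaches L-position 14 → W
n=23: only reaches 21(W), 18(W), 16(W), 15(W), all W → L
n=24: only reaches 22(W), 19(W), 17(W), 16(W), all W → L
n=25: reaches L-position 23 → W
n=26: reaches L-position 24 → W
n=27: only reaches 25(W), 22(W), 20(W), 19(W), all W → L
n=28: reaches L-position 23 → W
n=29: reaches L-position 27 → W
n=30: reaches L-position 23 → W
n=31: reaches L-position 24 → W
n=32: reaches L-position 27 → W
n=33: only reaches 31(W), 28(W), 26(W), 25(W), all W → L
n=34: reaches L-position 27 → W
n=35: reaches L-position 33 → W
n=36: only reaches 34(W), 31(W), 29(W), 28(W), all W → L
n=37: only reaches 35(W), 32(W), 30(W), 29(W), all W → L
n=38: reaches L-position 36 → W
n=39: reaches L-position 37 → W
n=40: reaches L-position 33 → W
n=41: reaches L-position 36 → W
n=42: reaches L-position 37 → W
The losing starting values of n are exactly the entries labelled L in this table (12 of them).

0, 1, 4, 10, 13, 14, 23, 24, 27, 33, 36, 37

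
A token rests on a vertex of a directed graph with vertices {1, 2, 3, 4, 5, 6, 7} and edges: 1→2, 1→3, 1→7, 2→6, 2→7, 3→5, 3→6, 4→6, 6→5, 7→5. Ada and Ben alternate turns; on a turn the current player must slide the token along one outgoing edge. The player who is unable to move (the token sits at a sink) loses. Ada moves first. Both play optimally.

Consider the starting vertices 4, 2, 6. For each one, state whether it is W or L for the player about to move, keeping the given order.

Use the standard recursion: the mover loses at a terminal position; elsewhere, the mover wins exactly when some move hands the opponent an L position.
Every edge goes from a vertex to one that appears earlier in the order 5, 6, 7, 3, 4, 2, 1, so processing vertices in that order labels each vertex after all of its successors.
5: no outgoing edge → L
6: reaches L-position 5 → W
7: reaches L-position 5 → W
3: reaches L-position 5 → W
4: only reaches 6(W), which is W → L
2: only reaches 7(W), 6(W), all W → L
1: reaches L-position 2 → W

4: L, 2: L, 6: W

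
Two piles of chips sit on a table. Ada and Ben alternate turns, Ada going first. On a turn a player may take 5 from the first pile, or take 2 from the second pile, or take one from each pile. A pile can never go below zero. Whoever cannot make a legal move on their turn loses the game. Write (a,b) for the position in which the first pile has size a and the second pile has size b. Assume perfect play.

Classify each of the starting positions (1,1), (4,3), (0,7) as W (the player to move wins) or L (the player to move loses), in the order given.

(1,1): W, (4,3): L, (0,7): W

Use the standard recursion: the mover loses at a terminal position; elsewhere, the mover wins exactly when some move hands the opponent an L position.
No move ever increases a pile, so every position that can arise here has a ≤ 4 and b ≤ 7; it is enough to label the cells with 0 ≤ a ≤ 4 and 0 ≤ b ≤ 7.
Every move lowers a or b (never raises either), so fill the grid row by row in increasing a, and left to right within a row: each cell's successors are then already labelled.
      b=0  b=1  b=2  b=3  b=4  b=5  b=6  b=7
a=0:    L    L    W    W    L    L    W    W
a=1:    L    W    W    L    L    W    W    L
a=2:    L    W    W    L    W    W    L    L
a=3:    L    W    W    L    W    W    L    W
a=4:    L    W    W    L    W    W    L    W
Cells with no legal move (terminal, hence L): (0,0), (0,1), (1,0), (2,0), (3,0), (4,0).
The remaining L cells, each justified by listing all of its moves:
(0,4): →(0,2)(W) only, which is W, so L
(0,5): →(0,3)(W) only, which is W, so L
(1,3): →(1,1)(W), (0,2)(W) — all W, so L
(1,4): →(1,2)(W), (0,3)(W) — all W, so L
(1,7): →(1,5)(W), (0,6)(W) — all W, so L
(2,3): →(2,1)(W), (1,2)(W) — all W, so L
(2,6): →(2,4)(W), (1,5)(W) — all W, so L
(2,7): →(2,5)(W), (1,6)(W) — all W, so L
(3,3): →(3,1)(W), (2,2)(W) — all W, so L
(3,6): →(3,4)(W), (2,5)(W) — all W, so L
(4,3): →(4,1)(W), (3,2)(W) — all W, so L
(4,6): →(4,4)(W), (3,5)(W) — all W, so L
Every other cell has at least one move into one of the L cells above, so it is W.
(1,1): the move to (0,0) reaches an L cell, so W
(4,3): one of the L cells justified above, so L
(0,7): the move to (0,5) reaches an L cell, so W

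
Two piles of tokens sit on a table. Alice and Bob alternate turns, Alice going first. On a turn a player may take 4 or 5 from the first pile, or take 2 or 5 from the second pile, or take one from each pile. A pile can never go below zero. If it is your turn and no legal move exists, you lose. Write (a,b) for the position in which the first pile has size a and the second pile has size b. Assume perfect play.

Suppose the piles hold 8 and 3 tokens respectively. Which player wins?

Label each position W (a win for the player to move) or L (a loss). A position with no legal move is L; any other position is W exactly when some move reaches an L, and L when every move reaches a W.
No move ever increases a pile, so every position that can arise here has a ≤ 8 and b ≤ 3; it is enough to label the cells with 0 ≤ a ≤ 8 and 0 ≤ b ≤ 3.
Every move lowers a or b (never raises either), so fill the grid row by row in increasing a, and left to right within a row: each cell's successors are then already labelled.
      b=0  b=1  b=2  b=3
a=0:    L    L    W    W
a=1:    L    W    W    L
a=2:    L    W    W    L
a=3:    L    W    W    L
a=4:    W    W    L    L
a=5:    W    W    L    W
a=6:    W    L    L    W
a=7:    W    L    W    W
a=8:    W    L    W    W
Cells with no legal move (terminal, hence L): (0,0), (0,1), (1,0), (2,0), (3,0).
The remaining L cells, each justified by listing all of its moves:
(1,3): only reaches (1,1)(W), (0,2)(W), all W → L
(2,3): only reaches (2,1)(W), (1,2)(W), all W → L
(3,3): only reaches (3,1)(W), (2,2)(W), all W → L
(4,2): only reaches (0,2)(W), (4,0)(W), (3,1)(W), all W → L
(4,3): only reaches (0,3)(W), (4,1)(W), (3,2)(W), all W → L
(5,2): only reaches (1,2)(W), (0,2)(W), (5,0)(W), (4,1)(W), all W → L
(6,1): only reaches (2,1)(W), (1,1)(W), (5,0)(W), all W → L
(6,2): only reaches (2,2)(W), (1,2)(W), (6,0)(W), (5,1)(W), all W → L
(7,1): only reaches (3,1)(W), (2,1)(W), (6,0)(W), all W → L
(8,1): only reaches (4,1)(W), (3,1)(W), (7,0)(W), all W → L
Every other cell has at least one move into one of the L cells above, so it is W.
From (8,3) Alice can move to (4,3), reaching an L position.

Alice wins.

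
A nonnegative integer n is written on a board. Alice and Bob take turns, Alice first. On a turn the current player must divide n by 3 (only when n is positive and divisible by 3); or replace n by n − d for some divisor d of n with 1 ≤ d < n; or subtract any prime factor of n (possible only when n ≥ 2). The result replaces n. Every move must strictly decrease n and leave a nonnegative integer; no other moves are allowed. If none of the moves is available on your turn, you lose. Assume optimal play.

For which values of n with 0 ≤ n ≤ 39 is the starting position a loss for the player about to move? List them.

Work bottom-up. With no move the player to move loses. Otherwise the position is W if at least one move leads to an L position for the opponent, and L if every move leads to a W.
n=0: no move → L
n=1: no move → L
n=2: W (go to 0, an L position)
n=3: W (go to 0, an L position)
n=4: L (options 2(W), 3(W) are all W)
n=5: W (go to 0, an L position)
n=6: W (go to 4, an L position)
n=7: W (go to 0, an L position)
n=8: W (go to 4, an L position)
n=9: L (options 3(W), 6(W), 8(W) are all W)
n=10: W (go to 9, an L position)
n=11: W (go to 0, an L position)
n=12: W (go to 4, an L position)
n=13: W (go to 0, an L position)
n=14: L (options 7(W), 12(W), 13(W) are all W)
n=15: W (go to 14, an L position)
n=16: W (go to 14, an L position)
n=17: W (go to 0, an L position)
n=18: W (go to 9, an L position)
n=19: W (go to 0, an L position)
n=20: L (options 10(W), 15(W), 16(W), 18(W), 19(W) are all W)
n=21: W (go to 14, an L position)
n=22: W (go to 20, an L position)
n=23: W (go to 0, an L position)
n=24: W (go to 20, an L position)
n=25: W (go to 20, an L position)
n=26: L (options 13(W), 24(W), 25(W) are all W)
n=27: W (go to 9, an L position)
n=28: W (go to 14, an L position)
n=29: W (go to 0, an L position)
n=30: W (go to 20, an L position)
n=31: W (go to 0, an L position)
n=32: L (options 16(W), 24(W), 28(W), 30(W), 31(W) are all W)
n=33: W (go to 32, an L position)
n=34: W (go to 32, an L position)
n=35: L (options 28(W), 30(W), 34(W) are all W)
n=36: W (go to 32, an L position)
n=37: W (go to 0, an L position)
n=38: L (options 19(W), 36(W), 37(W) are all W)
n=39: W (go to 26, an L position)
The losing starting values of n are exactly the entries labelled L in this table (10 of them).

0, 1, 4, 9, 14, 20, 26, 32, 35, 38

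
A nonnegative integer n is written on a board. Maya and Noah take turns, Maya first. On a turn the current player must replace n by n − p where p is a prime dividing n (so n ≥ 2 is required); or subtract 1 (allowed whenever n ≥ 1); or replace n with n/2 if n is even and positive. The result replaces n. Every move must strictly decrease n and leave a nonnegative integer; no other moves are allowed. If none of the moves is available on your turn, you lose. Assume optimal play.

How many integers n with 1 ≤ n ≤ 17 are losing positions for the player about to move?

Compute win/loss labels from the base case upward. A position with no move is L. Any other position is W if it can reach an L in one move, else L.
n=0: no move → L
n=1: can move to 0, which is L ⇒ W
n=2: can move to 0, which is L ⇒ W
n=3: can move to 0, which is L ⇒ W
n=4: moves to 2(W), 3(W); every one is W ⇒ L
n=5: can move to 0, which is L ⇒ W
n=6: can move to 4, which is L ⇒ W
n=7: can move to 0, which is L ⇒ W
n=8: can move to 4, which is L ⇒ W
n=9: moves to 6(W), 8(W); every one is W ⇒ L
n=10: can move to 9, which is L ⇒ W
n=11: can move to 0, which is L ⇒ W
n=12: can move to 9, which is L ⇒ W
n=13: can move to 0, which is L ⇒ W
n=14: moves to 7(W), 12(W), 13(W); every one is W ⇒ L
n=15: can move to 14, which is L ⇒ W
n=16: can move to 14, which is L ⇒ W
n=17: can move to 0, which is L ⇒ W
L entries with 1 ≤ n ≤ 17 (n=0 is outside the asked range and is not counted): n = 4, 9, 14; that makes 3.

3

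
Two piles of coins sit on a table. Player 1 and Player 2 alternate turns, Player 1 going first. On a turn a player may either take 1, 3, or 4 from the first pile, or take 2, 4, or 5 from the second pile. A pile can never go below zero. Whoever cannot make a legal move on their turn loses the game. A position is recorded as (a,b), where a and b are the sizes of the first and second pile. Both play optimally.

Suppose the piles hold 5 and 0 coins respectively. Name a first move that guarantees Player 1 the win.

Use the standard recursion: the mover loses at a terminal position; elsewhere, the mover wins exactly when some move hands the opponent an L position.
No move ever increases a pile, so every position that can arise here has a ≤ 5 and b ≤ 0; it is enough to label the cells with 0 ≤ a ≤ 5 and 0 ≤ b ≤ 0.
Every move lowers a or b (never raises either), so fill the grid row by row in increasing a, and left to right within a row: each cell's successors are then already labelled.
      b=0
a=0:    L
a=1:    W
a=2:    L
a=3:    W
a=4:    W
a=5:    W
Cells with no legal move (terminal, hence L): (0,0).
The remaining L cells, each justified by listing all of its moves:
(2,0): the only move is to (1,0)(W), a W ⇒ L
Every other cell has at least one move into one of the L cells above, so it is W.
From (5,0), the L positions reachable in one move are: (2,0).

Move to (2,0).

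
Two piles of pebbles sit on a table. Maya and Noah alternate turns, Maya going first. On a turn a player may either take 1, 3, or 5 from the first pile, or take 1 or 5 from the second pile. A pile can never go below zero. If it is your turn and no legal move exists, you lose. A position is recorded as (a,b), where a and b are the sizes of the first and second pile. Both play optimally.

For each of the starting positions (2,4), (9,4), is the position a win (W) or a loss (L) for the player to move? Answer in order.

Compute win/loss labels from the base case upward. A position with no move is L. Any other position is W if it can reach an L in one move, else L.
No move ever increases a pile, so every position that can arise here has a ≤ 9 and b ≤ 4; it is enough to label the cells with 0 ≤ a ≤ 9 and 0 ≤ b ≤ 4.
Every move lowers a or b (never raises either), so fill the grid row by row in increasing a, and left to right within a row: each cell's successors are then already labelled.
      b=0  b=1  b=2  b=3  b=4
a=0:    L    W    L    W    L
a=1:    W    L    W    L    W
a=2:    L    W    L    W    L
a=3:    W    L    W    L    W
a=4:    L    W    L    W    L
a=5:    W    L    W    L    W
a=6:    L    W    L    W    L
a=7:    W    L    W    L    W
a=8:    L    W    L    W    L
a=9:    W    L    W    L    W
Cells with no legal move (terminal, hence L): (0,0).
The remaining L cells, each justified by listing all of its moves:
(0,2): L (sole option (0,1)(W) is W)
(0,4): L (sole option (0,3)(W) is W)
(1,1): L (options (0,1)(W), (1,0)(W) are all W)
(1,3): L (options (0,3)(W), (1,2)(W) are all W)
(2,0): L (sole option (1,0)(W) is W)
(2,2): L (options (1,2)(W), (2,1)(W) are all W)
(2,4): L (options (1,4)(W), (2,3)(W) are all W)
(3,1): L (options (2,1)(W), (0,1)(W), (3,0)(W) are all W)
(3,3): L (options (2,3)(W), (0,3)(W), (3,2)(W) are all W)
(4,0): L (options (3,0)(W), (1,0)(W) are all W)
(4,2): L (options (3,2)(W), (1,2)(W), (4,1)(W) are all W)
(4,4): L (options (3,4)(W), (1,4)(W), (4,3)(W) are all W)
(5,1): L (options (4,1)(W), (2,1)(W), (0,1)(W), (5,0)(W) are all W)
(5,3): L (options (4,3)(W), (2,3)(W), (0,3)(W), (5,2)(W) are all W)
(6,0): L (options (5,0)(W), (3,0)(W), (1,0)(W) are all W)
(6,2): L (options (5,2)(W), (3,2)(W), (1,2)(W), (6,1)(W) are all W)
(6,4): L (options (5,4)(W), (3,4)(W), (1,4)(W), (6,3)(W) are all W)
(7,1): L (options (6,1)(W), (4,1)(W), (2,1)(W), (7,0)(W) are all W)
(7,3): L (options (6,3)(W), (4,3)(W), (2,3)(W), (7,2)(W) are all W)
(8,0): L (options (7,0)(W), (5,0)(W), (3,0)(W) are all W)
(8,2): L (options (7,2)(W), (5,2)(W), (3,2)(W), (8,1)(W) are all W)
(8,4): L (options (7,4)(W), (5,4)(W), (3,4)(W), (8,3)(W) are all W)
(9,1): L (options (8,1)(W), (6,1)(W), (4,1)(W), (9,0)(W) are all W)
(9,3): L (options (8,3)(W), (6,3)(W), (4,3)(W), (9,2)(W) are all W)
Every other cell has at least one move into one of the L cells above, so it is W.
(2,4): one of the L cells justified above, so L
(9,4): the move to (8,4) reaches an L cell, so W

(2,4): L, (9,4): W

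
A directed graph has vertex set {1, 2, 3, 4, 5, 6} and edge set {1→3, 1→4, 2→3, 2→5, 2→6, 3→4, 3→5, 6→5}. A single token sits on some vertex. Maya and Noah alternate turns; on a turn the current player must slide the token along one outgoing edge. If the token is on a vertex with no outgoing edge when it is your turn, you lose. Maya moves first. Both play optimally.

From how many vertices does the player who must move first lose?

Work bottom-up. With no move the player to move loses. Otherwise the position is W if at least one move leads to an L position for the opponent, and L if every move leads to a W.
Every edge goes from a vertex to one that appears earlier in the order 4, 5, 6, 3, 2, 1, so processing vertices in that order labels each vertex after all of its successors.
4: no outgoing edge → L
5: no outgoing edge → L
6: reaches L-position 5 → W
3: reaches L-position 5 → W
2: reaches L-position 5 → W
1: reaches L-position 4 → W
The L vertices are 4, 5; that is 2 in all.

2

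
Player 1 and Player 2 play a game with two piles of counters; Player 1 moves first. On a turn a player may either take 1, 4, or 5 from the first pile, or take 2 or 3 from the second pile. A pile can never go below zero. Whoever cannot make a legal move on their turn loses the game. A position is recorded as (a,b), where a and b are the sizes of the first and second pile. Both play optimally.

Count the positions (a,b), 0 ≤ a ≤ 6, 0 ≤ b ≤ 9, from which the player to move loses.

20

Label each position W (a win for the player to move) or L (a loss). A position with no legal move is L; any other position is W exactly when some move reaches an L, and L when every move reaches a W.
Every move lowers a or b (never raises either), so fill the grid row by row in increasing a, and left to right within a row: each cell's successors are then already labelled.
      b=0  b=1  b=2  b=3  b=4  b=5  b=6  b=7  b=8  b=9
a=0:    L    L    W    W    W    L    L    W    W    W
a=1:    W    W    L    L    W    W    W    L    L    W
a=2:    L    L    W    W    W    L    L    W    W    W
a=3:    W    W    L    L    W    W    W    L    L    W
a=4:    W    W    W    W    L    W    W    W    W    L
a=5:    W    W    W    W    W    W    W    W    W    W
a=6:    W    W    W    W    L    W    W    W    W    L
Cells with no legal move (terminal, hence L): (0,0), (0,1).
The remaining L cells, each justified by listing all of its moves:
(0,5): moves to (0,3)(W), (0,2)(W); every one is W ⇒ L
(0,6): moves to (0,4)(W), (0,3)(W); every one is W ⇒ L
(1,2): moves to (0,2)(W), (1,0)(W); every one is W ⇒ L
(1,3): moves to (0,3)(W), (1,1)(W), (1,0)(W); every one is W ⇒ L
(1,7): moves to (0,7)(W), (1,5)(W), (1,4)(W); every one is W ⇒ L
(1,8): moves to (0,8)(W), (1,6)(W), (1,5)(W); every one is W ⇒ L
(2,0): the only move is to (1,0)(W), a W ⇒ L
(2,1): the only move is to (1,1)(W), a W ⇒ L
(2,5): moves to (1,5)(W), (2,3)(W), (2,2)(W); every one is W ⇒ L
(2,6): moves to (1,6)(W), (2,4)(W), (2,3)(W); every one is W ⇒ L
(3,2): moves to (2,2)(W), (3,0)(W); every one is W ⇒ L
(3,3): moves to (2,3)(W), (3,1)(W), (3,0)(W); every one is W ⇒ L
(3,7): moves to (2,7)(W), (3,5)(W), (3,4)(W); every one is W ⇒ L
(3,8): moves to (2,8)(W), (3,6)(W), (3,5)(W); every one is W ⇒ L
(4,4): moves to (3,4)(W), (0,4)(W), (4,2)(W), (4,1)(W); every one is W ⇒ L
(4,9): moves to (3,9)(W), (0,9)(W), (4,7)(W), (4,6)(W); every one is W ⇒ L
(6,4): moves to (5,4)(W), (2,4)(W), (1,4)(W), (6,2)(W), (6,1)(W); every one is W ⇒ L
(6,9): moves to (5,9)(W), (2,9)(W), (1,9)(W), (6,7)(W), (6,6)(W); every one is W ⇒ L
Every other cell has at least one move into one of the L cells above, so it is W.
L cells per row: a=0: 4, a=1: 4, a=2: 4, a=3: 4, a=4: 2, a=5: 0, a=6: 2; total 20.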